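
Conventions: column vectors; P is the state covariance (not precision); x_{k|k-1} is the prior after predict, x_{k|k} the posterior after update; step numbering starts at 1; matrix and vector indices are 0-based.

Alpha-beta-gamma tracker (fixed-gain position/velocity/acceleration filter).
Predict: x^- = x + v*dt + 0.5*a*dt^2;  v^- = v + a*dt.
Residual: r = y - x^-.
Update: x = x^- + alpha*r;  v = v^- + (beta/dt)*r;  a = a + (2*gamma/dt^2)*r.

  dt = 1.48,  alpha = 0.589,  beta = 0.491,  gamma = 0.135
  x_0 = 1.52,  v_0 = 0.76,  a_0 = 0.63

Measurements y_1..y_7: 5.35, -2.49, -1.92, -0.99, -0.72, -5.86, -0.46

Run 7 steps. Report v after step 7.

v_post = 0.9715

step 1: x_pred=3.3348  r=2.0152  x^+=4.5217  v^+=2.3610  a^+=0.8784
step 2: x_pred=8.9780  r=-11.4680  x^+=2.2233  v^+=-0.1436  a^+=-0.5352
step 3: x_pred=1.4247  r=-3.3447  x^+=-0.5453  v^+=-2.0453  a^+=-0.9475
step 4: x_pred=-4.6101  r=3.6201  x^+=-2.4778  v^+=-2.2466  a^+=-0.5013
step 5: x_pred=-6.3518  r=5.6318  x^+=-3.0347  v^+=-1.1201  a^+=0.1929
step 6: x_pred=-4.4811  r=-1.3789  x^+=-5.2933  v^+=-1.2920  a^+=0.0230
step 7: x_pred=-7.1802  r=6.7202  x^+=-3.2220  v^+=0.9715  a^+=0.8513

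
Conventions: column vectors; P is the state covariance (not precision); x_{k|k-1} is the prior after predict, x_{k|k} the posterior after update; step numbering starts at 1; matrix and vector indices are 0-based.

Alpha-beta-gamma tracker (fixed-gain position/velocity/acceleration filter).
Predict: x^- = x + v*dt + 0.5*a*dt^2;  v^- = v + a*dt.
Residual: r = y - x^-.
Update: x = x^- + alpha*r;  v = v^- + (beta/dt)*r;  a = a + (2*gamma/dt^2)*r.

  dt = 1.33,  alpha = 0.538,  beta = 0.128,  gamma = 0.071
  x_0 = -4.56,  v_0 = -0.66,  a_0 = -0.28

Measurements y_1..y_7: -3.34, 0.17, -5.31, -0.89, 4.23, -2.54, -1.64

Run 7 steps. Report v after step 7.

v_post = 1.9261

step 1: x_pred=-5.6854  r=2.3454  x^+=-4.4236  v^+=-0.8067  a^+=-0.0917
step 2: x_pred=-5.5776  r=5.7476  x^+=-2.4854  v^+=-0.3755  a^+=0.3697
step 3: x_pred=-2.6578  r=-2.6522  x^+=-4.0847  v^+=-0.1391  a^+=0.1568
step 4: x_pred=-4.1310  r=3.2410  x^+=-2.3874  v^+=0.3813  a^+=0.4169
step 5: x_pred=-1.5114  r=5.7414  x^+=1.5775  v^+=1.4884  a^+=0.8778
step 6: x_pred=4.3335  r=-6.8735  x^+=0.6356  v^+=1.9945  a^+=0.3261
step 7: x_pred=3.5766  r=-5.2166  x^+=0.7701  v^+=1.9261  a^+=-0.0927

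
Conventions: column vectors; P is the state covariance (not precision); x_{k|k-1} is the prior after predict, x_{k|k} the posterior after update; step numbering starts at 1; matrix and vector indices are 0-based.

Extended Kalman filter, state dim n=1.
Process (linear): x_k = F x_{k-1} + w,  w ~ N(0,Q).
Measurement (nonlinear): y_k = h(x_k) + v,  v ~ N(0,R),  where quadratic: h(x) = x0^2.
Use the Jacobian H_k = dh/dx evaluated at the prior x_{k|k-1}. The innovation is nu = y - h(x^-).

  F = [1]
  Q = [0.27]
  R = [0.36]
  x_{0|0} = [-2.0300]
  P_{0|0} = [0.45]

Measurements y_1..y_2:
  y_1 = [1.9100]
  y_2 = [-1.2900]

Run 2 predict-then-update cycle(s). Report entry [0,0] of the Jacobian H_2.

step 1: x^-=[-2.0300]  P^-=[0.7200]  H_jac=[-4.0600]  S=[12.2282]  K=[-0.2391]  nu=[-2.2109]  x^+=[-1.5015]  P^+=[0.0212]
step 2: x^-=[-1.5015]  P^-=[0.2912]  H_jac=[-3.0030]  S=[2.9859]  K=[-0.2929]  nu=[-3.5444]  x^+=[-0.4635]  P^+=[0.0351]

H_jac[0,0] = -3.0030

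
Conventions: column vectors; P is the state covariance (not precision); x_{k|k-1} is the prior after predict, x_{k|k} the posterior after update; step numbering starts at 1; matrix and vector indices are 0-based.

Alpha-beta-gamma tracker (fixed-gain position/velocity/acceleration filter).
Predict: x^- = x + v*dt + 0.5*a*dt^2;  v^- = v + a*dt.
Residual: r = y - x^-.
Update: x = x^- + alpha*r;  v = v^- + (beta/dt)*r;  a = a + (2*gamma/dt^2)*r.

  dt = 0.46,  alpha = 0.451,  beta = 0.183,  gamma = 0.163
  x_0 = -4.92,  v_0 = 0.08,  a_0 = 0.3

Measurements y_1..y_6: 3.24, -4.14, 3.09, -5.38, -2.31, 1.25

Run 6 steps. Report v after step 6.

v_post = -11.9533

step 1: x_pred=-4.8515  r=8.0915  x^+=-1.2022  v^+=3.4370  a^+=12.7660
step 2: x_pred=1.7295  r=-5.8695  x^+=-0.9177  v^+=6.9744  a^+=3.7233
step 3: x_pred=2.6845  r=0.4055  x^+=2.8674  v^+=8.8484  a^+=4.3481
step 4: x_pred=7.3977  r=-12.7777  x^+=1.6349  v^+=5.7653  a^+=-15.3377
step 5: x_pred=2.6642  r=-4.9742  x^+=0.4209  v^+=-3.2690  a^+=-23.0012
step 6: x_pred=-3.5164  r=4.7664  x^+=-1.3668  v^+=-11.9533  a^+=-15.6579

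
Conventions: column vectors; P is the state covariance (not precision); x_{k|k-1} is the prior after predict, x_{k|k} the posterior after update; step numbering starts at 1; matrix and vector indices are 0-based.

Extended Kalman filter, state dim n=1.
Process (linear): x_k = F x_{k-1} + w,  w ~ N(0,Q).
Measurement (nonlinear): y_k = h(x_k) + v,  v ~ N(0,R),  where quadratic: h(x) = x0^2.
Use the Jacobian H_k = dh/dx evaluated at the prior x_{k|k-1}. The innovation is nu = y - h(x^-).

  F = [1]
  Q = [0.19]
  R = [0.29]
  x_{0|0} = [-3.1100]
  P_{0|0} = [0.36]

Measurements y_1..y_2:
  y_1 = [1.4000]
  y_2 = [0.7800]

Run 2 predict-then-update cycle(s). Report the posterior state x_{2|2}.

step 1: x^-=[-3.1100]  P^-=[0.5500]  H_jac=[-6.2200]  S=[21.5686]  K=[-0.1586]  nu=[-8.2721]  x^+=[-1.7980]  P^+=[0.0074]
step 2: x^-=[-1.7980]  P^-=[0.1974]  H_jac=[-3.5959]  S=[2.8424]  K=[-0.2497]  nu=[-2.4527]  x^+=[-1.1855]  P^+=[0.0201]

x_post = [-1.1855]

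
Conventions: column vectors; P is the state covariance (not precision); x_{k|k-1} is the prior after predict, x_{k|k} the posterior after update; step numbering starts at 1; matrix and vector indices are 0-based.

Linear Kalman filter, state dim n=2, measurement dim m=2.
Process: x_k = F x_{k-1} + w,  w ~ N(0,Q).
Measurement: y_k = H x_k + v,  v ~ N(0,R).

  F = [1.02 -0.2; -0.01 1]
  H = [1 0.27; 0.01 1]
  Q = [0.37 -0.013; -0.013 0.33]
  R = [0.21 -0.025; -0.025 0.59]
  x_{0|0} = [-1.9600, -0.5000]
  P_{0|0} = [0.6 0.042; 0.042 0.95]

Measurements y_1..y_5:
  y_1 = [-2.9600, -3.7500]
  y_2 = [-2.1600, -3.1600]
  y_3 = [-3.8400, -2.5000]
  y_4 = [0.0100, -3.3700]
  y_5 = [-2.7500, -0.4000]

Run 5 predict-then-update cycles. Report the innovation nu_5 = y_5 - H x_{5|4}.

step 1: x^-=[-1.8992, -0.4804]  P^-=[1.0151 -0.1662; -0.1662 1.2792]  S=[1.2286 0.1639; 0.1639 1.8660]  K=[0.8103 -0.1548; 0.0552 0.6798]  nu=[-0.9311, -3.2506]  x^+=[-2.1505, -2.7415]  P^+=[0.2047 -0.1136; -0.1136 0.4008]
step 2: x^-=[-1.6452, -2.7200]  P^-=[0.6454 -0.2114; -0.2114 0.7331]  S=[0.7947 -0.0326; -0.0326 1.3190]  K=[0.7347 -0.1372; 0.0058 0.5544]  nu=[0.2196, -0.4235]  x^+=[-1.4257, -2.9536]  P^+=[0.1850 -0.1012; -0.1012 0.3280]
step 3: x^-=[-0.8635, -2.9393]  P^-=[0.6169 -0.1839; -0.1839 0.6600]  S=[0.7757 -0.0250; -0.0250 1.2464]  K=[0.7271 -0.1280; 0.0097 0.5282]  nu=[-2.1829, 0.4479]  x^+=[-2.5081, -2.7238]  P^+=[0.1817 -0.0955; -0.0955 0.3124]
step 4: x^-=[-2.0135, -2.6988]  P^-=[0.6105 -0.1749; -0.1749 0.6443]  S=[0.7730 -0.0203; -0.0203 1.2309]  K=[0.7254 -0.1252; 0.0125 0.5222]  nu=[2.7522, -0.6511]  x^+=[0.0644, -3.0045]  P^+=[0.1808 -0.0938; -0.0938 0.3087]
step 5: x^-=[0.6665, -3.0051]  P^-=[0.6087 -0.1725; -0.1725 0.6406]  S=[0.7723 -0.0189; -0.0189 1.2273]  K=[0.7249 -0.1244; 0.0134 0.5208]  nu=[-2.6052, 2.5984]  x^+=[-1.5451, -1.6867]  P^+=[0.1805 -0.0933; -0.0933 0.3079]

innov = [-2.6052, 2.5984]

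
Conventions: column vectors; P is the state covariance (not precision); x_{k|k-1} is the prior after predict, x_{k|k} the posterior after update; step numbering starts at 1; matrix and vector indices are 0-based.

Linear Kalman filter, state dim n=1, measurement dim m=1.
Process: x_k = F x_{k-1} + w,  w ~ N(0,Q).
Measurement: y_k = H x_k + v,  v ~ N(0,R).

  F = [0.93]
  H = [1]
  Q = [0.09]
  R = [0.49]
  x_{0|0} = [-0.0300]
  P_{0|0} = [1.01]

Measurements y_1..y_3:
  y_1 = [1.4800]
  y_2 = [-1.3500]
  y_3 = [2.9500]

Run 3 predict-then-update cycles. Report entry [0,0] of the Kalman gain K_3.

K[0,0] = 0.3575

step 1: x^-=[-0.0279]  P^-=[0.9635]  S=[1.4535]  K=[0.6629]  nu=[1.5079]  x^+=[0.9717]  P^+=[0.3248]
step 2: x^-=[0.9037]  P^-=[0.3709]  S=[0.8609]  K=[0.4309]  nu=[-2.2537]  x^+=[-0.0673]  P^+=[0.2111]
step 3: x^-=[-0.0626]  P^-=[0.2726]  S=[0.7626]  K=[0.3575]  nu=[3.0126]  x^+=[1.0143]  P^+=[0.1752]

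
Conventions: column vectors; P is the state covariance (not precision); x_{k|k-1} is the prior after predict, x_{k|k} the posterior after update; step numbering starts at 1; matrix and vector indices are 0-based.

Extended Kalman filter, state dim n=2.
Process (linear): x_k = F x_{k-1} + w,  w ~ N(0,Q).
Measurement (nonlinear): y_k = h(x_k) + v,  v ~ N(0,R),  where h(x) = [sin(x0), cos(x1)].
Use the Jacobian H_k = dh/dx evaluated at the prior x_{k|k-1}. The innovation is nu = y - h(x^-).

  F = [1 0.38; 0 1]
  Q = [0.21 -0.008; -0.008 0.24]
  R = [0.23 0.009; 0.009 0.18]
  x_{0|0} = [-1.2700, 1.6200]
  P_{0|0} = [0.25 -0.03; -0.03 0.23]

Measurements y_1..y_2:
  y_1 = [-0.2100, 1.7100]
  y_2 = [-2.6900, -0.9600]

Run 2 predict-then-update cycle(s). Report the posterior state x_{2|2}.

step 1: x^-=[-0.6544, 1.6200]  P^-=[0.4704 0.0494; 0.0494 0.4700]  H_jac=[0.7934 0.0000; 0.0000 -0.9988]  S=[0.5261 -0.0301; -0.0301 0.6489]  K=[0.7069 -0.0432; 0.0331 -0.7219]  nu=[0.3987, 1.7592]  x^+=[-0.4486, 0.3632]  P^+=[0.2044 0.0014; 0.0014 0.1298]
step 2: x^-=[-0.3105, 0.3632]  P^-=[0.4343 0.0427; 0.0427 0.3698]  H_jac=[0.9522 0.0000; 0.0000 -0.3553]  S=[0.6237 -0.0055; -0.0055 0.2267]  K=[0.6625 -0.0510; 0.0602 -0.5782]  nu=[-2.3844, -1.8948]  x^+=[-1.7935, 1.3151]  P^+=[0.1595 0.0091; 0.0091 0.2914]

x_post = [-1.7935, 1.3151]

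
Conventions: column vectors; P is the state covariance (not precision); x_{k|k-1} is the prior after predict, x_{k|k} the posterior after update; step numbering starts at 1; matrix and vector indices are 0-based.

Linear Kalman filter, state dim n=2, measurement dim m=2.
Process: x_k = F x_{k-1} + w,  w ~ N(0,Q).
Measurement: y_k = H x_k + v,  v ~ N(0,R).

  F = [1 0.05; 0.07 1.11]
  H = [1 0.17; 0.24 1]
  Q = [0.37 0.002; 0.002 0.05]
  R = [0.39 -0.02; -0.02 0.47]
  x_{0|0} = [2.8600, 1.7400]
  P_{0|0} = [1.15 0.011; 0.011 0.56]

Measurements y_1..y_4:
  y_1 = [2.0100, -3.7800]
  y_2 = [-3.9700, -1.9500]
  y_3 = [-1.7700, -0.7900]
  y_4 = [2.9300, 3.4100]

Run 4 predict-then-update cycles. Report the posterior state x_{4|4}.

step 1: x^-=[2.9470, 2.1316]  P^-=[1.5225 0.1258; 0.1258 0.7473]  S=[1.9769 0.6034; 0.6034 1.3654]  K=[0.7758 0.0169; -0.0531 0.5929]  nu=[-1.2994, -6.6189]  x^+=[1.8270, -1.7237]  P^+=[0.3164 -0.0835; -0.0835 0.2998]
step 2: x^-=[1.7408, -1.7854]  P^-=[0.6788 -0.0522; -0.0522 0.4079]  S=[1.0629 0.1579; 0.1579 0.8919]  K=[0.6284 0.0129; -0.0511 0.4523]  nu=[-5.4073, -0.5824]  x^+=[-1.6647, -1.7726]  P^+=[0.2564 -0.0681; -0.0681 0.2299]
step 3: x^-=[-1.7533, -2.0841]  P^-=[0.6202 -0.0431; -0.0431 0.3240]  S=[1.0049 0.1391; 0.1391 0.8090]  K=[0.6062 0.0265; -0.0427 0.3950]  nu=[0.3376, 1.7149]  x^+=[-1.5032, -1.4211]  P^+=[0.2459 -0.0587; -0.0587 0.2006]
step 4: x^-=[-1.5742, -1.6827]  P^-=[0.6105 -0.0350; -0.0350 0.2892]  S=[0.9970 0.1393; 0.1393 0.7776]  K=[0.6014 0.0357; -0.0372 0.3678]  nu=[4.7903, 5.4705]  x^+=[1.5020, 0.1515]  P^+=[0.2429 -0.0535; -0.0535 0.1865]

x_post = [1.5020, 0.1515]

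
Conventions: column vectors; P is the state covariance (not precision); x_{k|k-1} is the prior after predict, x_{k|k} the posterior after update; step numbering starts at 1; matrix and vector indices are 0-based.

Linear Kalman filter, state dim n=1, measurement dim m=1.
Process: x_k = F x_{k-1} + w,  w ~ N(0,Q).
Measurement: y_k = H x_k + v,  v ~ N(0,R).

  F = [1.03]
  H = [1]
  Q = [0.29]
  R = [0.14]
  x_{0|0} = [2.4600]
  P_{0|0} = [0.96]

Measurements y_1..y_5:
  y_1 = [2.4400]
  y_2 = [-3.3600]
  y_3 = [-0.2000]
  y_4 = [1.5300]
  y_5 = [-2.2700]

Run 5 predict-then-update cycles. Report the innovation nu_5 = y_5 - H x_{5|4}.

innov = [-3.2576]

step 1: x^-=[2.5338]  P^-=[1.3085]  S=[1.4485]  K=[0.9033]  nu=[-0.0938]  x^+=[2.4491]  P^+=[0.1265]
step 2: x^-=[2.5225]  P^-=[0.4242]  S=[0.5642]  K=[0.7518]  nu=[-5.8825]  x^+=[-1.9002]  P^+=[0.1053]
step 3: x^-=[-1.9572]  P^-=[0.4017]  S=[0.5417]  K=[0.7415]  nu=[1.7572]  x^+=[-0.6542]  P^+=[0.1038]
step 4: x^-=[-0.6738]  P^-=[0.4001]  S=[0.5401]  K=[0.7408]  nu=[2.2038]  x^+=[0.9588]  P^+=[0.1037]
step 5: x^-=[0.9876]  P^-=[0.4000]  S=[0.5400]  K=[0.7408]  nu=[-3.2576]  x^+=[-1.4255]  P^+=[0.1037]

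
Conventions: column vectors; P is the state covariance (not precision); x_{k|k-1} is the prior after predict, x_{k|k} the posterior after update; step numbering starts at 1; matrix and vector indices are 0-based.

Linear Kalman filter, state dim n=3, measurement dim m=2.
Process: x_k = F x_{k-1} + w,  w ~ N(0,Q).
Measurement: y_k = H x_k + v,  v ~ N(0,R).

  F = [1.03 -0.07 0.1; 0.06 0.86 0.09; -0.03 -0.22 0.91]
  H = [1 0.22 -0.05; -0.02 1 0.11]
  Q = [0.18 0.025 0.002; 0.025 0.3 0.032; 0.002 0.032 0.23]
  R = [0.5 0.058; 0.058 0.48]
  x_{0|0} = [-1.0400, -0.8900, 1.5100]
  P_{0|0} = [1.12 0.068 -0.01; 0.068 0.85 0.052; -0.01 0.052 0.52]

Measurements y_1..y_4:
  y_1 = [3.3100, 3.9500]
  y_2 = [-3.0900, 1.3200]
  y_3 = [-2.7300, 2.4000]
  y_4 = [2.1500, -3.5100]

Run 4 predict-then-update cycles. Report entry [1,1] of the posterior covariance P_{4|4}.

step 1: x^-=[-0.8579, -0.6919, 1.6011]  P^-=[1.3650 0.1108 -0.0013; 0.1108 0.9519 -0.0518; -0.0013 -0.0518 0.6834]  S=[1.9628 0.3479; 0.3479 1.4249]  K=[0.7291 -0.1195; 0.0492 0.6505; -0.0280 0.0233]  nu=[4.4002, 4.4486]  x^+=[1.8186, 2.4182, 1.5816]  P^+=[0.3620 -0.0117 0.0357; -0.0117 0.3220 -0.0647; 0.0357 -0.0647 0.6815]
step 2: x^-=[1.8620, 2.3311, 0.8527]  P^-=[0.5824 0.0221 0.0993; 0.0221 0.5341 -0.0208; 0.0993 -0.0208 0.8341]  S=[1.1106 0.1929; 0.1929 1.0185]  K=[0.5383 -0.0809; 0.0373 0.5146; 0.0372 0.0607]  nu=[-5.4222, -1.0677]  x^+=[-0.9706, 1.5794, 0.5861]  P^+=[0.2706 -0.0106 0.0763; -0.0106 0.2554 -0.0583; 0.0763 -0.0583 0.8279]
step 3: x^-=[-1.0517, 1.3528, 0.2150]  P^-=[0.4947 0.0273 0.1516; 0.0273 0.4873 0.0109; 0.1516 0.0109 0.9472]  S=[1.0173 0.1939; 0.1939 0.9796]  K=[0.4969 -0.0635; 0.0382 0.4905; 0.0863 0.0974]  nu=[-1.9652, 1.0025]  x^+=[-2.0918, 1.7694, 0.1430]  P^+=[0.2519 -0.0083 0.1057; -0.0083 0.2428 -0.0481; 0.1057 -0.0481 0.9271]
step 4: x^-=[-2.2641, 1.4091, -0.1964]  P^-=[0.4813 0.0336 0.1871; 0.0336 0.4808 0.0306; 0.1871 0.0306 1.0231]  S=[1.0025 0.2020; 0.2020 0.9780]  K=[0.4893 -0.0555; 0.0396 0.4863; 0.1185 0.1181]  nu=[4.0943, -4.9428]  x^+=[0.0135, -0.8324, -0.2948]  P^+=[0.2492 -0.0070 0.1250; -0.0070 0.2403 -0.0428; 0.1250 -0.0428 0.9897]

P_post[1,1] = 0.2403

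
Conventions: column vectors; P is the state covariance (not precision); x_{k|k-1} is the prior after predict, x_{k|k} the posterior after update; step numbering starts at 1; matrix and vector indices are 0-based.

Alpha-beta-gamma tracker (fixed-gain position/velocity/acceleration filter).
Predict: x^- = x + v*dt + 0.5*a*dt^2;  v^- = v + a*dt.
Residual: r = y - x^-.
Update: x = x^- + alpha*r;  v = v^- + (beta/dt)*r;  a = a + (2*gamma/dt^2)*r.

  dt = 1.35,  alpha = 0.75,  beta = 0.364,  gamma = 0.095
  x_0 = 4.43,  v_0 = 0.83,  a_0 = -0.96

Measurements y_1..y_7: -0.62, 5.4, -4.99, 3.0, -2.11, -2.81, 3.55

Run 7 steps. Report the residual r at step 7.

resid = 7.5648

step 1: x_pred=4.6757  r=-5.2957  x^+=0.7039  v^+=-1.8939  a^+=-1.5121
step 2: x_pred=-3.2307  r=8.6307  x^+=3.2423  v^+=-1.6081  a^+=-0.6123
step 3: x_pred=0.5134  r=-5.5034  x^+=-3.6141  v^+=-3.9186  a^+=-1.1861
step 4: x_pred=-9.9851  r=12.9851  x^+=-0.2463  v^+=-2.0186  a^+=0.1677
step 5: x_pred=-2.8186  r=0.7086  x^+=-2.2872  v^+=-1.6012  a^+=0.2415
step 6: x_pred=-4.2287  r=1.4187  x^+=-3.1647  v^+=-0.8926  a^+=0.3894
step 7: x_pred=-4.0148  r=7.5648  x^+=1.6588  v^+=1.6728  a^+=1.1781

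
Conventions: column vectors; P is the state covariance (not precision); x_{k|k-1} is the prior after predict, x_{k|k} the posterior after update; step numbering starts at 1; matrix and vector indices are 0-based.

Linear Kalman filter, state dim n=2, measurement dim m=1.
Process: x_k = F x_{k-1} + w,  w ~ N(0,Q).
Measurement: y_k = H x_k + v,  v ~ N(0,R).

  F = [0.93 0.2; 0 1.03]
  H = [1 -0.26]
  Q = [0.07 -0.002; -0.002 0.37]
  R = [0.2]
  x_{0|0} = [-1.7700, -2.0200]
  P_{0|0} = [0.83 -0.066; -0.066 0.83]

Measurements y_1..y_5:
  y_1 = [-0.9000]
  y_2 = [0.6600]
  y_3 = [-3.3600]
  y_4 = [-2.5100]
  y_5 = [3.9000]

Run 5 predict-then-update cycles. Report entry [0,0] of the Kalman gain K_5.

step 1: x^-=[-2.0501, -2.0806]  P^-=[0.7965 0.1058; 0.1058 1.2505]  S=[1.0261]  K=[0.7495; -0.2138]  nu=[0.6091]  x^+=[-1.5936, -2.2108]  P^+=[0.2201 0.2702; 0.2702 1.2036]
step 2: x^-=[-1.9242, -2.2772]  P^-=[0.4091 0.5048; 0.5048 1.6469]  S=[0.4579]  K=[0.6067; 0.1672]  nu=[1.9921]  x^+=[-0.7155, -1.9441]  P^+=[0.2405 0.4583; 0.4583 1.6341]
step 3: x^-=[-1.0543, -2.0025]  P^-=[0.5139 0.7737; 0.7737 2.1037]  S=[0.4538]  K=[0.6891; 0.4996]  nu=[-2.8264]  x^+=[-3.0021, -3.4144]  P^+=[0.2984 0.6174; 0.6174 1.9904]
step 4: x^-=[-3.4748, -3.5169]  P^-=[0.6373 0.9995; 0.9995 2.4816]  S=[0.4854]  K=[0.7777; 0.7298]  nu=[0.0504]  x^+=[-3.4356, -3.4801]  P^+=[0.3438 0.7240; 0.7240 2.2231]
step 5: x^-=[-3.8911, -3.5845]  P^-=[0.7256 1.1494; 1.1494 2.7285]  S=[0.5123]  K=[0.8329; 0.8589]  nu=[6.8592]  x^+=[1.8221, 2.3071]  P^+=[0.3701 0.7829; 0.7829 2.3505]

K[0,0] = 0.8329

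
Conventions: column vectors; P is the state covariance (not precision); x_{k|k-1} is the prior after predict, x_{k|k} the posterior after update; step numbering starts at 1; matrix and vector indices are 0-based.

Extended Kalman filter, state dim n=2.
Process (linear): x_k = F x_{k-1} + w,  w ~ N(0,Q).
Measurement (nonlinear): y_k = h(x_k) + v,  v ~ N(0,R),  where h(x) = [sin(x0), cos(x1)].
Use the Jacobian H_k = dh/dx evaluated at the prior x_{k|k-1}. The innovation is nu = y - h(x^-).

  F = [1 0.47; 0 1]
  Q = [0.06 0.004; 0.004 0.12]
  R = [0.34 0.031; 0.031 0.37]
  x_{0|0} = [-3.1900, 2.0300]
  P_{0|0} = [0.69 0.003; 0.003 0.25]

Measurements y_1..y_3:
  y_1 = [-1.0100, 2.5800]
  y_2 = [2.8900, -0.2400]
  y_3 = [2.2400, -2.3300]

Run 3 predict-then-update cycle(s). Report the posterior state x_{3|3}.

x_post = [-4.5590, 1.5612]

step 1: x^-=[-2.2359, 2.0300]  P^-=[0.8080 0.1245; 0.1245 0.3700]  H_jac=[-0.6171 0.0000; 0.0000 -0.8964]  S=[0.6478 0.0999; 0.0999 0.6673]  K=[-0.7616 -0.0532; -0.0430 -0.4906]  nu=[-0.2231, 3.0232]  x^+=[-2.2269, 0.5564]  P^+=[0.4223 0.0483; 0.0483 0.2040]
step 2: x^-=[-1.9654, 0.5564]  P^-=[0.5728 0.1482; 0.1482 0.3240]  H_jac=[-0.3845 0.0000; 0.0000 -0.5281]  S=[0.4247 0.0611; 0.0611 0.4604]  K=[-0.5037 -0.1032; -0.0823 -0.3608]  nu=[3.8131, -1.0892]  x^+=[-3.7737, 0.6357]  P^+=[0.4538 0.1018; 0.1018 0.2576]
step 3: x^-=[-3.4750, 0.6357]  P^-=[0.6664 0.2269; 0.2269 0.3776]  H_jac=[-0.9449 0.0000; 0.0000 -0.5937]  S=[0.9350 0.1583; 0.1583 0.5031]  K=[-0.6635 -0.0590; -0.1625 -0.3944]  nu=[1.9128, -3.1347]  x^+=[-4.5590, 1.5612]  P^+=[0.2407 0.0714; 0.0714 0.2543]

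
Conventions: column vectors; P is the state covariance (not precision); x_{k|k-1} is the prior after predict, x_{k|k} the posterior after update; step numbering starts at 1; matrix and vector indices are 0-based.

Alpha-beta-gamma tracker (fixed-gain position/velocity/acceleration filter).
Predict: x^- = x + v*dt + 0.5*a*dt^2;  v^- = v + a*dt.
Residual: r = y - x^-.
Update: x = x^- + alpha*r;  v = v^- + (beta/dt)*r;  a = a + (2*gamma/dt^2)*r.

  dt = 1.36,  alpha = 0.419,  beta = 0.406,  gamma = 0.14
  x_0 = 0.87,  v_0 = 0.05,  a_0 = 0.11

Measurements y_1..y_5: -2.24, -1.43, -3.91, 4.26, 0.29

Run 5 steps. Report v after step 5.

step 1: x_pred=1.0397  r=-3.2797  x^+=-0.3345  v^+=-0.7795  a^+=-0.3865
step 2: x_pred=-1.7520  r=0.3220  x^+=-1.6171  v^+=-1.2090  a^+=-0.3377
step 3: x_pred=-3.5737  r=-0.3363  x^+=-3.7146  v^+=-1.7687  a^+=-0.3887
step 4: x_pred=-6.4795  r=10.7395  x^+=-1.9797  v^+=0.9087  a^+=1.2371
step 5: x_pred=0.4003  r=-0.1103  x^+=0.3541  v^+=2.5583  a^+=1.2204

v_post = 2.5583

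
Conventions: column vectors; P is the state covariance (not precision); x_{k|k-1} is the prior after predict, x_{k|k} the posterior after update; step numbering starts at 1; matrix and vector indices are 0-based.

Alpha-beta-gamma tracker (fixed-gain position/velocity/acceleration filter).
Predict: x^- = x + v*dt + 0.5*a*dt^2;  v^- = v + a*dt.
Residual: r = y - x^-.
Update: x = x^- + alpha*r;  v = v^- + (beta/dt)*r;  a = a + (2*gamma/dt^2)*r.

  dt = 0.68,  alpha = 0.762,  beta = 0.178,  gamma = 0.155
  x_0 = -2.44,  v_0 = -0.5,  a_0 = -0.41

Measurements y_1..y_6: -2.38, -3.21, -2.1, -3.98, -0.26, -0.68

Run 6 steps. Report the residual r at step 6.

step 1: x_pred=-2.8748  r=0.4948  x^+=-2.4978  v^+=-0.6493  a^+=-0.0783
step 2: x_pred=-2.9574  r=-0.2526  x^+=-3.1499  v^+=-0.7686  a^+=-0.2477
step 3: x_pred=-3.7298  r=1.6298  x^+=-2.4879  v^+=-0.5104  a^+=0.8450
step 4: x_pred=-2.6396  r=-1.3404  x^+=-3.6610  v^+=-0.2867  a^+=-0.0536
step 5: x_pred=-3.8683  r=3.6083  x^+=-1.1188  v^+=0.6214  a^+=2.3655
step 6: x_pred=-0.1493  r=-0.5307  x^+=-0.5537  v^+=2.0910  a^+=2.0097

resid = -0.5307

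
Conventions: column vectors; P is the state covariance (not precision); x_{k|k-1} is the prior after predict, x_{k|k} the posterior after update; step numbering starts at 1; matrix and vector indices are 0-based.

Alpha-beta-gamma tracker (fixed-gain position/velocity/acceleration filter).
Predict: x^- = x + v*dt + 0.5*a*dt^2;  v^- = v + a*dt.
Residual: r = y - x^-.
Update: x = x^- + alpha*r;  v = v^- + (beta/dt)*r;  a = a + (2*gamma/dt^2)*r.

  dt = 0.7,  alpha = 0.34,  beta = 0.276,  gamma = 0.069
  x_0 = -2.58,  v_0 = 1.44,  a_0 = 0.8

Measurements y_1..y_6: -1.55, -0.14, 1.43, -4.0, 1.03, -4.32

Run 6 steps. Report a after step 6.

a_post = -2.6724

step 1: x_pred=-1.3760  r=-0.1740  x^+=-1.4352  v^+=1.9314  a^+=0.7510
step 2: x_pred=0.1008  r=-0.2408  x^+=0.0189  v^+=2.3621  a^+=0.6832
step 3: x_pred=1.8398  r=-0.4098  x^+=1.7005  v^+=2.6788  a^+=0.5678
step 4: x_pred=3.7147  r=-7.7147  x^+=1.0917  v^+=0.0344  a^+=-1.6050
step 5: x_pred=0.7226  r=0.3074  x^+=0.8271  v^+=-0.9679  a^+=-1.5184
step 6: x_pred=-0.2224  r=-4.0976  x^+=-1.6156  v^+=-3.6464  a^+=-2.6724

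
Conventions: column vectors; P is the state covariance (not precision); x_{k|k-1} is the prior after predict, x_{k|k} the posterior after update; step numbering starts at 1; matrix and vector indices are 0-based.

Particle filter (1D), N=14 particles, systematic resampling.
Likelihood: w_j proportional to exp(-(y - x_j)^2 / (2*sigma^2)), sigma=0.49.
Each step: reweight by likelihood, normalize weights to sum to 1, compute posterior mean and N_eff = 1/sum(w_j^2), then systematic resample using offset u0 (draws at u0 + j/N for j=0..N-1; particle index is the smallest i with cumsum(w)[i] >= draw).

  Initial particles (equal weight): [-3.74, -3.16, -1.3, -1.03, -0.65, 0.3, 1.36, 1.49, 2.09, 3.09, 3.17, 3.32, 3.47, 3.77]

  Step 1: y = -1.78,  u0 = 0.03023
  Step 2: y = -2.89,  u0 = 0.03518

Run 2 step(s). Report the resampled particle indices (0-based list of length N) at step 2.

step 1: w=[0.0003, 0.0186, 0.6078, 0.3044, 0.0688, 0.0001, 0.0000, 0.0000, 0.0000, 0.0000, 0.0000, 0.0000, 0.0000, 0.0000]  mean=-1.2084  Neff=2.1407  idx=[2, 2, 2, 2, 2, 2, 2, 2, 2, 3, 3, 3, 3, 4]
step 2: w=[0.1044, 0.1044, 0.1044, 0.1044, 0.1044, 0.1044, 0.1044, 0.1044, 0.1044, 0.0150, 0.0150, 0.0150, 0.0150, 0.0006]  mean=-1.2834  Neff=10.1057  idx=[0, 1, 1, 2, 3, 3, 4, 5, 5, 6, 7, 7, 8, 10]

resampled_idx = [0, 1, 1, 2, 3, 3, 4, 5, 5, 6, 7, 7, 8, 10]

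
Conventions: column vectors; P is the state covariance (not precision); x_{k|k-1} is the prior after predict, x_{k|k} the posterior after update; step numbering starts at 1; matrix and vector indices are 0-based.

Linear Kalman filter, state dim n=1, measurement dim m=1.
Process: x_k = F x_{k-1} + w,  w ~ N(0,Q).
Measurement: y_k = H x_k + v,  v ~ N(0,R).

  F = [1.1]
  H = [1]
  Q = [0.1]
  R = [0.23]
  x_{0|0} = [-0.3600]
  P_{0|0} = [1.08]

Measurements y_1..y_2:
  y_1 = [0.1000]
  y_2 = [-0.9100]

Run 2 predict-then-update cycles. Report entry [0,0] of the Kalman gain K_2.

step 1: x^-=[-0.3960]  P^-=[1.4068]  S=[1.6368]  K=[0.8595]  nu=[0.4960]  x^+=[0.0303]  P^+=[0.1977]
step 2: x^-=[0.0333]  P^-=[0.3392]  S=[0.5692]  K=[0.5959]  nu=[-0.9433]  x^+=[-0.5288]  P^+=[0.1371]

K[0,0] = 0.5959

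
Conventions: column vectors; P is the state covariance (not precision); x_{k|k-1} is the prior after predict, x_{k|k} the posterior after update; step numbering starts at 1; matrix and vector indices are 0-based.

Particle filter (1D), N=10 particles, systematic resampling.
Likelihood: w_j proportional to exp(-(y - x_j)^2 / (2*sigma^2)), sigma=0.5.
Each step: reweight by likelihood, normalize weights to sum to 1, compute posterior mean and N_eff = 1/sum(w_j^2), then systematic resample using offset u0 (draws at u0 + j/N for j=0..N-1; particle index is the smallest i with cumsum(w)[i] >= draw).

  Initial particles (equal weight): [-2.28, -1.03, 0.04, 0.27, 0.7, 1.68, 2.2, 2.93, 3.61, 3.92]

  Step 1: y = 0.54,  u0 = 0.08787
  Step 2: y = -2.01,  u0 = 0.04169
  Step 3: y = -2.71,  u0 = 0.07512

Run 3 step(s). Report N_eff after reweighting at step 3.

N_eff = 8.2786

step 1: w=[0.0000, 0.0029, 0.2420, 0.3448, 0.3790, 0.0297, 0.0016, 0.0000, 0.0000, 0.0000]  mean=0.4185  Neff=3.1054  idx=[2, 2, 3, 3, 3, 3, 4, 4, 4, 5]
step 2: w=[0.3919, 0.3919, 0.0535, 0.0535, 0.0535, 0.0535, 0.0007, 0.0007, 0.0007, 0.0000]  mean=0.0907  Neff=3.1380  idx=[0, 0, 0, 0, 1, 1, 1, 1, 3, 4]
step 3: w=[0.1228, 0.1228, 0.1228, 0.1228, 0.1228, 0.1228, 0.1228, 0.1228, 0.0088, 0.0088]  mean=0.0440  Neff=8.2786  idx=[0, 1, 2, 3, 3, 4, 5, 6, 7, 7]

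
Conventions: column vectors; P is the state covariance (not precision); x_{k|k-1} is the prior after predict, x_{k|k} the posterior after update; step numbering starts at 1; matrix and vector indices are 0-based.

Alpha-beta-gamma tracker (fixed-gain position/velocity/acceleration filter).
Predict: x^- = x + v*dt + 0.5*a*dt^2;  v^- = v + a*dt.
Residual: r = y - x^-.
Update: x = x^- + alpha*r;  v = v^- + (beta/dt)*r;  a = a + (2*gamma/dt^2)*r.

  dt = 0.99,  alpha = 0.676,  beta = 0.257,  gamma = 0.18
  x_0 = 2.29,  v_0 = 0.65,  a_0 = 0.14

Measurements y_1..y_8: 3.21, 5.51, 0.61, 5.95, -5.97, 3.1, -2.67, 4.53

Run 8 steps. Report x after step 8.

step 1: x_pred=3.0021  r=0.2079  x^+=3.1426  v^+=0.8426  a^+=0.2164
step 2: x_pred=4.0828  r=1.4272  x^+=5.0476  v^+=1.4273  a^+=0.7406
step 3: x_pred=6.8235  r=-6.2135  x^+=2.6232  v^+=0.5474  a^+=-1.5417
step 4: x_pred=2.4096  r=3.5404  x^+=4.8029  v^+=-0.0598  a^+=-0.2413
step 5: x_pred=4.6255  r=-10.5955  x^+=-2.5371  v^+=-3.0492  a^+=-4.1331
step 6: x_pred=-7.5812  r=10.6812  x^+=-0.3607  v^+=-4.3682  a^+=-0.2098
step 7: x_pred=-4.7880  r=2.1180  x^+=-3.3562  v^+=-4.0261  a^+=0.5682
step 8: x_pred=-7.0636  r=11.5936  x^+=0.7737  v^+=-0.4539  a^+=4.8266

x_post = 0.7737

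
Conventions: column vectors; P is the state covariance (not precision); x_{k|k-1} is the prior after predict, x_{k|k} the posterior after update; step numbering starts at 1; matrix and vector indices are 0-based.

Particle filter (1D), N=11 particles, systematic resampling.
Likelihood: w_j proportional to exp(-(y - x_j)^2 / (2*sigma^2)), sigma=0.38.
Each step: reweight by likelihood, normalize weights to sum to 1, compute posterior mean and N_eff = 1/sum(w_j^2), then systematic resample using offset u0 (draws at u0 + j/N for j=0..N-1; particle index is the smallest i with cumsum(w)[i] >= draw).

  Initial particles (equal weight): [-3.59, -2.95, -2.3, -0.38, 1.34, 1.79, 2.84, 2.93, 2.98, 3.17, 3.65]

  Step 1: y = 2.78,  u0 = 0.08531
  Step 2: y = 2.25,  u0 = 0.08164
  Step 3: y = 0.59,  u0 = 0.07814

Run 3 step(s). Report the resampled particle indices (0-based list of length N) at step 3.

resampled_idx = [0, 1, 1, 2, 2, 3, 3, 4, 4, 6, 9]

step 1: w=[0.0000, 0.0000, 0.0000, 0.0000, 0.0002, 0.0096, 0.2837, 0.2657, 0.2501, 0.1697, 0.0209]  mean=2.9614  Neff=4.1154  idx=[6, 6, 6, 7, 7, 7, 8, 8, 9, 9, 10]
step 2: w=[0.1554, 0.1554, 0.1554, 0.1046, 0.1046, 0.1046, 0.0820, 0.0820, 0.0277, 0.0277, 0.0006]  mean=2.9099  Neff=8.3144  idx=[0, 1, 1, 2, 2, 3, 4, 5, 6, 7, 9]
step 3: w=[0.1686, 0.1686, 0.1686, 0.1686, 0.1686, 0.0403, 0.0403, 0.0403, 0.0178, 0.0178, 0.0007]  mean=2.8561  Neff=6.7763  idx=[0, 1, 1, 2, 2, 3, 3, 4, 4, 6, 9]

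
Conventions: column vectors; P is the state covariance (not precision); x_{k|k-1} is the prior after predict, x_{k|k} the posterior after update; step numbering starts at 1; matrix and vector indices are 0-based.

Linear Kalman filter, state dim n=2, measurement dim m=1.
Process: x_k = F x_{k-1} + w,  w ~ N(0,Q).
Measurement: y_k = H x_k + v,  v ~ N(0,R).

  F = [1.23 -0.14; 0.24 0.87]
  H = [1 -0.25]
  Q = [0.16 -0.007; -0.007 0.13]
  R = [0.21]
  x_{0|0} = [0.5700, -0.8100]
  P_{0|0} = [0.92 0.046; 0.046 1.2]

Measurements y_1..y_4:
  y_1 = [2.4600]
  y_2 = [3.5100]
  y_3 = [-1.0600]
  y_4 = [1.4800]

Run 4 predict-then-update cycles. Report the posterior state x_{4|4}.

step 1: x^-=[0.8145, -0.5679]  P^-=[1.5595 0.1661; 0.1661 1.1105]  S=[1.7559]  K=[0.8645; -0.0635]  nu=[1.5035]  x^+=[2.1143, -0.6634]  P^+=[0.2472 0.2625; 0.2625 1.1034]
step 2: x^-=[2.6935, -0.0697]  P^-=[0.4652 0.2037; 0.2037 1.0890]  S=[0.6414]  K=[0.6459; -0.1069]  nu=[0.7991]  x^+=[3.2096, -0.1552]  P^+=[0.1976 0.2480; 0.2480 1.0817]
step 3: x^-=[3.9695, 0.6353]  P^-=[0.3948 0.1766; 0.1766 1.0637]  S=[0.5830]  K=[0.6015; -0.1532]  nu=[-4.8707]  x^+=[1.0400, 1.3815]  P^+=[0.1839 0.2303; 0.2303 1.0500]
step 4: x^-=[1.0857, 1.4515]  P^-=[0.3795 0.1581; 0.1581 1.0315]  S=[0.5749]  K=[0.5913; -0.1735]  nu=[0.7572]  x^+=[1.5334, 1.3201]  P^+=[0.1785 0.2171; 0.2171 1.0142]

x_post = [1.5334, 1.3201]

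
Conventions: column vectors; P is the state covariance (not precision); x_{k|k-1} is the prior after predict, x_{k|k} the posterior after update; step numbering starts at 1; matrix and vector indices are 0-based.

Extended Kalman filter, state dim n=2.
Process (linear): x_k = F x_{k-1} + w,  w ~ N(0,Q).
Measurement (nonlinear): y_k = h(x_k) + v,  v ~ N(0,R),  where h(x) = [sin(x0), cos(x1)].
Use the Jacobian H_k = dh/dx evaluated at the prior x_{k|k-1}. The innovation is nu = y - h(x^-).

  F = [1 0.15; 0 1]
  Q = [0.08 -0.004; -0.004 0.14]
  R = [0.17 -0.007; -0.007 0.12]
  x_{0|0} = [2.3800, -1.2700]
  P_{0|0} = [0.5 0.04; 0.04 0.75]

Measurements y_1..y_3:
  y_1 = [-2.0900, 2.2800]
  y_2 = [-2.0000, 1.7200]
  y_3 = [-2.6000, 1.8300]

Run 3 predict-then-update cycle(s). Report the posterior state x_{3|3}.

x_post = [5.2913, 0.1360]

step 1: x^-=[2.1895, -1.2700]  P^-=[0.6089 0.1485; 0.1485 0.8900]  H_jac=[-0.5800 0.0000; 0.0000 0.9551]  S=[0.3748 -0.0893; -0.0893 0.9319]  K=[-0.9271 0.0634; -0.0128 0.9110]  nu=[-2.9046, 1.9837]  x^+=[5.0081, 0.5744]  P^+=[0.2725 0.0148; 0.0148 0.1145]
step 2: x^-=[5.0942, 0.5744]  P^-=[0.3595 0.0279; 0.0279 0.2545]  H_jac=[0.3726 0.0000; 0.0000 -0.5433]  S=[0.2199 -0.0127; -0.0127 0.1951]  K=[0.6069 -0.0384; 0.0066 -0.7083]  nu=[-1.0720, 0.8805]  x^+=[4.4097, -0.0563]  P^+=[0.2776 0.0163; 0.0163 0.1565]
step 3: x^-=[4.4013, -0.0563]  P^-=[0.3660 0.0358; 0.0358 0.2965]  H_jac=[-0.3061 0.0000; 0.0000 0.0563]  S=[0.2043 -0.0076; -0.0076 0.1209]  K=[-0.5491 -0.0179; -0.0486 0.1349]  nu=[-1.6480, 0.8316]  x^+=[5.2913, 0.1360]  P^+=[0.3045 0.0301; 0.0301 0.2937]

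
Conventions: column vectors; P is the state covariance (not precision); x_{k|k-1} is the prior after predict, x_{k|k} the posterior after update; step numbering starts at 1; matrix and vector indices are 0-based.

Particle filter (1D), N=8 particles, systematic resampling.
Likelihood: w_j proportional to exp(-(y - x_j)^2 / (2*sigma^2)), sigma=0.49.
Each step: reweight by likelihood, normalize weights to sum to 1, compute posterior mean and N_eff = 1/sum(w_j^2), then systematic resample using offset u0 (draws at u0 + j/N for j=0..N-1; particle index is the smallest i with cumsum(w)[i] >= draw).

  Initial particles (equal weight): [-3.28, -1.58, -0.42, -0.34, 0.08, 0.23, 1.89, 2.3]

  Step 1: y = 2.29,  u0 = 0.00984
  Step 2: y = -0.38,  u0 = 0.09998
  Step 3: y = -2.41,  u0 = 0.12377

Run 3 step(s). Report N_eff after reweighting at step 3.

N_eff = 8.0000

step 1: w=[0.0000, 0.0000, 0.0000, 0.0000, 0.0000, 0.0001, 0.4175, 0.5824]  mean=2.1286  Neff=1.9474  idx=[6, 6, 6, 6, 7, 7, 7, 7]
step 2: w=[0.2464, 0.2464, 0.2464, 0.2464, 0.0036, 0.0036, 0.0036, 0.0036]  mean=1.8959  Neff=4.1168  idx=[0, 0, 1, 1, 2, 2, 3, 3]
step 3: w=[0.1250, 0.1250, 0.1250, 0.1250, 0.1250, 0.1250, 0.1250, 0.1250]  mean=1.8900  Neff=8.0000  idx=[0, 1, 2, 3, 4, 5, 6, 7]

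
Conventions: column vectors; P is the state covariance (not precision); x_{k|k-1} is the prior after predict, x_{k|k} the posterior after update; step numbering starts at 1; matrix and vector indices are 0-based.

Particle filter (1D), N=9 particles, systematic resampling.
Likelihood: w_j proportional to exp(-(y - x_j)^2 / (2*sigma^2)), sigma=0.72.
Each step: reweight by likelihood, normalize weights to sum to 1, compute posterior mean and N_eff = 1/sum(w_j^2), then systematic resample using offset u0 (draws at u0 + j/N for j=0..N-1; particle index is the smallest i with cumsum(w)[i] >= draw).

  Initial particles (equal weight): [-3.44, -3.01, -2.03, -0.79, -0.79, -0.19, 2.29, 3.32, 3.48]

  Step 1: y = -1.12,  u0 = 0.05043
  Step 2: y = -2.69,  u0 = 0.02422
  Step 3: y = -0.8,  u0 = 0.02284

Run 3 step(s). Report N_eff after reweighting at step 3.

step 1: w=[0.0020, 0.0117, 0.1653, 0.3307, 0.3307, 0.1595, 0.0000, 0.0000, 0.0000]  mean=-0.9306  Neff=3.6811  idx=[2, 2, 3, 3, 3, 4, 4, 4, 5]
step 2: w=[0.4377, 0.4377, 0.0205, 0.0205, 0.0205, 0.0205, 0.0205, 0.0205, 0.0016]  mean=-1.8746  Neff=2.5924  idx=[0, 0, 0, 0, 1, 1, 1, 1, 3]
step 3: w=[0.0813, 0.0813, 0.0813, 0.0813, 0.0813, 0.0813, 0.0813, 0.0813, 0.3497]  mean=-1.5964  Neff=5.7093  idx=[0, 1, 3, 4, 5, 7, 8, 8, 8]

N_eff = 5.7093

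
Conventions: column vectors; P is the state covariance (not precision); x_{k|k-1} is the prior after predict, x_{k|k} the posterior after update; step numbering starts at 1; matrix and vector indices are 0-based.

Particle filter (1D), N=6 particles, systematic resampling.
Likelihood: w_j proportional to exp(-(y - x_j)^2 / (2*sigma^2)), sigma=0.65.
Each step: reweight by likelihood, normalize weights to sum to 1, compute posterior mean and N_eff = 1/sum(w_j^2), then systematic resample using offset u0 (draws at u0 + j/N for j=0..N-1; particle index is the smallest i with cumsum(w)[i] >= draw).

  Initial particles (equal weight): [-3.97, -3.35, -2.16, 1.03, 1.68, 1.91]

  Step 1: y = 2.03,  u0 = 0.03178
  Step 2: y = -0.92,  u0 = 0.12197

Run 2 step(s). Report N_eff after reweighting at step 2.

N_eff = 1.2162

step 1: w=[0.0000, 0.0000, 0.0000, 0.1421, 0.4015, 0.4563]  mean=1.6926  Neff=2.5663  idx=[3, 4, 4, 4, 5, 5]
step 2: w=[0.9055, 0.0273, 0.0273, 0.0273, 0.0062, 0.0062]  mean=1.0943  Neff=1.2162  idx=[0, 0, 0, 0, 0, 2]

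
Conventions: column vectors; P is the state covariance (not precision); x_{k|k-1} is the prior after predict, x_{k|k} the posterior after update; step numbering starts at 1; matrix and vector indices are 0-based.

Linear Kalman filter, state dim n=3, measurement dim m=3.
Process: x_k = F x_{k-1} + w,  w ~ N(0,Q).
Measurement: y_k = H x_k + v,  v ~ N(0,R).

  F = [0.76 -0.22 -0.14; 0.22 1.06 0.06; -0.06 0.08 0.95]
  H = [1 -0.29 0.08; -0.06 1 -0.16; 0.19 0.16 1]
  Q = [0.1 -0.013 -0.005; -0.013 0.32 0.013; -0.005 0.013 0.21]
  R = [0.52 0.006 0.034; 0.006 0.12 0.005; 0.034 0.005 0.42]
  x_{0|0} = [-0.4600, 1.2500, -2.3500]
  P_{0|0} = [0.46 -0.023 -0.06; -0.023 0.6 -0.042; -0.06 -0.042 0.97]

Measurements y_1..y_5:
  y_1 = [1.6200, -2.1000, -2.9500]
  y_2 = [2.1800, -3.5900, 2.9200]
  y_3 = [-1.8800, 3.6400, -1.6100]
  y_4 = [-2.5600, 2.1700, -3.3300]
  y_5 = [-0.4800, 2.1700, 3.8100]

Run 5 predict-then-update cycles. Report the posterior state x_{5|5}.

step 1: x^-=[-0.2956, 1.0828, -2.1049]  P^-=[0.4316 -0.0957 -0.2018; -0.0957 1.0023 0.0593; -0.2018 0.0593 1.0916]  S=[1.0633 -0.3811 -0.0745; -0.3811 1.1404 0.0446; -0.0745 0.0446 1.4893]  K=[0.4371 0.0706 -0.0710; -0.0443 0.8566 0.1074; -0.1322 -0.1625 0.7118]  nu=[2.3980, -3.5373, -0.9622]  x^+=[0.5713, -2.1569, -2.5320]  P^+=[0.2346 0.0150 -0.0616; 0.0150 0.1084 0.0277; -0.0616 0.0277 0.3009]
step 2: x^-=[1.2632, -2.3125, -2.6122]  P^-=[0.2564 0.0044 -0.1076; 0.0044 0.4631 0.0510; -0.1076 0.0510 0.4942]  S=[0.7964 -0.1214 -0.0221; -0.1214 0.5778 0.0573; -0.0221 0.0573 0.9110]  K=[0.3207 0.0842 -0.0613; -0.0382 0.7701 0.0888; -0.1064 -0.1127 0.5335]  nu=[0.4552, -1.6196, 5.6622]  x^+=[0.9255, -3.0742, 0.5427]  P^+=[0.1733 0.0142 -0.0496; 0.0142 0.0969 0.0217; -0.0496 0.0217 0.2259]
step 3: x^-=[1.3037, -3.0225, 0.2141]  P^-=[0.2164 -0.0020 -0.0846; -0.0020 0.4462 0.0429; -0.0846 0.0429 0.4239]  S=[0.7622 -0.1245 -0.0097; -0.1245 0.5627 0.0552; -0.0097 0.0552 0.8446]  K=[0.2858 0.0658 -0.0529; -0.0422 0.7633 0.0845; -0.0936 -0.1047 0.4968]  nu=[-4.0773, 6.7749, -1.5882]  x^+=[0.6682, 2.1868, -0.9026]  P^+=[0.1541 0.0117 -0.0433; 0.0117 0.0957 0.0203; -0.0433 0.0203 0.2099]
step 4: x^-=[0.1531, 2.4108, -0.7226]  P^-=[0.2043 -0.0064 -0.0769; -0.0064 0.4426 0.0422; -0.0769 0.0422 0.4085]  S=[0.7536 -0.1284 -0.0055; -0.1284 0.5596 0.0550; -0.0055 0.0550 0.8311]  K=[0.2747 0.0564 -0.0490; -0.0441 0.7612 0.0838; -0.0886 -0.1015 0.4882]  nu=[-1.9561, -0.3472, -3.0222]  x^+=[-0.2558, 1.9794, -1.9894]  P^+=[0.1478 0.0105 -0.0407; 0.0105 0.0954 0.0202; -0.0407 0.0202 0.2060]
step 5: x^-=[-0.3514, 1.9225, -1.7163]  P^-=[0.2004 -0.0082 -0.0742; -0.0082 0.4415 0.0425; -0.0742 0.0425 0.4047]  S=[0.7510 -0.1299 -0.0040; -0.1299 0.5585 0.0553; -0.0040 0.0553 0.8281]  K=[0.2710 0.0529 -0.0474; -0.0448 0.7604 0.0838; -0.0869 -0.1001 0.4861]  nu=[0.5662, -0.0482, 5.2854]  x^+=[-0.4512, 2.3034, 0.8088]  P^+=[0.1457 0.0101 -0.0398; 0.0101 0.0953 0.0203; -0.0398 0.0203 0.2050]

x_post = [-0.4512, 2.3034, 0.8088]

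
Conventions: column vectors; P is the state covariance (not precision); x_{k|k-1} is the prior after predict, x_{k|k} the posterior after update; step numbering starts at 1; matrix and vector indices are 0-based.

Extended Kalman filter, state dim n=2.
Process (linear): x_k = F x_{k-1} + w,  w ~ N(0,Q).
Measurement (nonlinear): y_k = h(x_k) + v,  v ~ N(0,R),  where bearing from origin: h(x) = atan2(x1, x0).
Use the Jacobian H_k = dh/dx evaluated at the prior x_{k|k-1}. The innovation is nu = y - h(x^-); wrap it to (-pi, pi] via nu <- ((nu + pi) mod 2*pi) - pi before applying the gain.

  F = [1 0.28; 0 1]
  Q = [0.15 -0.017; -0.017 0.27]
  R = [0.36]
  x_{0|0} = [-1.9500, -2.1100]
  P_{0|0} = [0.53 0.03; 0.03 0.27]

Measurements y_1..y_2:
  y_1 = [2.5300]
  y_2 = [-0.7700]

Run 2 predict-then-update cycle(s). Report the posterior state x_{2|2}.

x_post = [-3.1504, -2.4764]

step 1: x^-=[-2.5408, -2.1100]  P^-=[0.7180 0.0886; 0.0886 0.5400]  H_jac=[0.1934 -0.2329]  S=[0.4082]  K=[0.2897; -0.2662]  nu=[-1.3046]  x^+=[-2.9187, -1.7627]  P^+=[0.6837 0.1201; 0.1201 0.5111]
step 2: x^-=[-3.4123, -1.7627]  P^-=[0.9410 0.2462; 0.2462 0.7811]  H_jac=[0.1195 -0.2313]  S=[0.4016]  K=[0.1382; -0.3766]  nu=[1.8948]  x^+=[-3.1504, -2.4764]  P^+=[0.9334 0.2671; 0.2671 0.7241]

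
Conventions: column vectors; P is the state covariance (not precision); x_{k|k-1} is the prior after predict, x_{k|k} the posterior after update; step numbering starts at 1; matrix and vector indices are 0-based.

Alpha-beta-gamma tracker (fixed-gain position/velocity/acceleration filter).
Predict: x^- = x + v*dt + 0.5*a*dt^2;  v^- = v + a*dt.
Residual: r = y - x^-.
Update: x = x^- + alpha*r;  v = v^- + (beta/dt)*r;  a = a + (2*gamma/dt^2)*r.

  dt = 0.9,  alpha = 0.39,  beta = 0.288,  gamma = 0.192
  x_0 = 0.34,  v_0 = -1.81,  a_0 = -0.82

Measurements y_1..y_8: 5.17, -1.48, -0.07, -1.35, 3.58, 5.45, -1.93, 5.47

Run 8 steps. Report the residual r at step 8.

step 1: x_pred=-1.6211  r=6.7911  x^+=1.0274  v^+=-0.3748  a^+=2.3995
step 2: x_pred=1.6619  r=-3.1419  x^+=0.4365  v^+=0.7793  a^+=0.9100
step 3: x_pred=1.5065  r=-1.5765  x^+=0.8916  v^+=1.0938  a^+=0.1627
step 4: x_pred=1.9420  r=-3.2920  x^+=0.6581  v^+=0.1868  a^+=-1.3980
step 5: x_pred=0.2600  r=3.3200  x^+=1.5548  v^+=-0.0090  a^+=0.1759
step 6: x_pred=1.6180  r=3.8320  x^+=3.1125  v^+=1.3756  a^+=1.9926
step 7: x_pred=5.1575  r=-7.0875  x^+=2.3934  v^+=0.9009  a^+=-1.3674
step 8: x_pred=2.6504  r=2.8196  x^+=3.7500  v^+=0.5725  a^+=-0.0307

resid = 2.8196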